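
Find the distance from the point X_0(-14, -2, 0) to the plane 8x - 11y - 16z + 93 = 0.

1/7

Normal vector n = (8, -11, -16), and n·(-14, -2, 0) - (-93) = 3.
|n| = √(64 + 121 + 256) = 21, so the distance is |3|/21 = 1/7.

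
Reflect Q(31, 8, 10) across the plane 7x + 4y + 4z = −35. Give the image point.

With n = (7, 4, 4), the signed offset is (n·Q − (-35))/|n|² = 324/81 = 4.
Q' = Q − 2t·n = (31, 8, 10) − 8·(7, 4, 4) = (−25, −24, −22).

(-25, -24, -22)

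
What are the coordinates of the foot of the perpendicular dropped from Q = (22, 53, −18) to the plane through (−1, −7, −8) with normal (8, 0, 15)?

(358/17, 53, -336/17)

The perpendicular from Q has direction n = (8, 0, 15): r = (22, 53, −18) + μ(8, 0, 15).
Substitute into the plane: n·(Q + μn) = -128 gives -94 + 289μ = -128, so μ = -2/17.
Foot = (22, 53, −18) + (-2/17)·(8, 0, 15) = (358/17, 53, −336/17).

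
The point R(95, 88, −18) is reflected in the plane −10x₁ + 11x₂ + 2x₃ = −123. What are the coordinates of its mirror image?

With n = (−10, 11, 2), the signed offset is (n·R − (-123))/|n|² = 105/225 = 7/15.
R' = R − 2t·n = (95, 88, −18) − (14/15)·(−10, 11, 2) = (313/3, 1166/15, −298/15).

(313/3, 1166/15, -298/15)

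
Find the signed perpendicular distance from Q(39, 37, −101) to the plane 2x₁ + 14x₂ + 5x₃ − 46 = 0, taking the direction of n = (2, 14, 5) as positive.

n·Q − 46 = 45.
|n| = 15, so the signed distance is 45/15 = 3.

3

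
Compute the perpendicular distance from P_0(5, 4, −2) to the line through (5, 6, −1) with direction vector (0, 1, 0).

Direction vector d = (0, 1, 0).
AP = (0, −2, −1); AP·d = -2, |AP|² = 5, |d|² = 1.
distance² = |AP|² − (AP·d)²/|d|² = 5 − 4/1 = 1, so the distance is 1.

1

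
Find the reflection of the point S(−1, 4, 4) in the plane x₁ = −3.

(-5, 4, 4)

n = (1, 0, 0), |n|² = 1, n·S − (-3) = 2, so t = 2/1 = 2.
Foot F = S − 2·n = (−3, 4, 4); the reflection is 2F − S = (−5, 4, 4).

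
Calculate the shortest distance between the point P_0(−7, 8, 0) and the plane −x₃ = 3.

3

Normal vector n = (0, 0, −1), and n·(−7, 8, 0) − 3 = −3.
|n| = √(0 + 0 + 1) = 1, so the distance is |-3|/1 = 3.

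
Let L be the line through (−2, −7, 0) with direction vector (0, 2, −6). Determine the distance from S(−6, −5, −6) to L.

Direction vector d = (0, 2, −6).
AP = (−4, 2, −6); AP·d = 40, |AP|² = 56, |d|² = 40.
distance² = |AP|² − (AP·d)²/|d|² = 56 − 1600/40 = 16, so the distance is 4.

4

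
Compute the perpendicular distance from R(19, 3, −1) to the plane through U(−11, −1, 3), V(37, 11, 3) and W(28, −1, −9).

4/21

UV = (48, 12, 0) and UW = (39, 0, −12), so a normal is n = UV × UW = (−144, 576, −468).
n = (−144, 576, −468); n·P − (-396) = -144; |n| = 756; distance = 144/756 = 4/21.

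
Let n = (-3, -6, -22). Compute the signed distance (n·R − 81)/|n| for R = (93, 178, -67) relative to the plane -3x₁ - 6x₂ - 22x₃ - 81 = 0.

2

n·R − 81 = 46.
|n| = 23, so the signed distance is 46/23 = 2.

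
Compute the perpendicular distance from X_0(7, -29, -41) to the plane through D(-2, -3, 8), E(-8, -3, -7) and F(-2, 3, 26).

DE = (-6, 0, -15) and DF = (0, 6, 18), so a normal is n = DE × DF = (90, 108, -36).
d = |90·7 + 108·(-29) + (-36)·(-41) − (-792)| / √(8100 + 11664 + 1296) = |-234| / (18√65) = √65/5.

√65/5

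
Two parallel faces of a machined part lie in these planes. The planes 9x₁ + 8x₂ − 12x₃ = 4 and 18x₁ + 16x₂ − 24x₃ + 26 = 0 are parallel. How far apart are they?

Divide the second equation by 2 to match normals: 9x₁ + 8x₂ − 12x₃ = -13.
Both planes have normal n = (9, 8, −12), |n| = 17. Any point on the first plane is at distance |(-13) − 4|/|n| = 17/17 = 1 from the second.

1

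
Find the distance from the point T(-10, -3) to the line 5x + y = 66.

119/√26

d = |5·(-10) + 1·(-3) − 66| / √(25 + 1) = |-119|/√26 = 119/√26.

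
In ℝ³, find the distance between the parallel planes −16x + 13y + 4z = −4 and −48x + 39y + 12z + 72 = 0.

20/21

Divide the second equation by 3 to match normals: −16x + 13y + 4z = -24.
Both planes have normal n = (−16, 13, 4), |n| = 21. Any point on the first plane is at distance |(-24) − (-4)|/|n| = 20/21 from the second.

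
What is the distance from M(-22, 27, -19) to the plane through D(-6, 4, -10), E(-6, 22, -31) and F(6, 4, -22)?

DE = (0, 18, -21) and DF = (12, 0, -12), so a normal is n = DE × DF = (-216, -252, -216).
n = (-216, -252, -216); n·P − 2448 = -396; |n| = 396; distance = 396/396 = 1.

1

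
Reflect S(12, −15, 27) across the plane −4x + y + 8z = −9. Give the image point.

(28, -19, -5)

n = (−4, 1, 8), |n|² = 81, n·S − (-9) = 162, so t = 162/81 = 2.
Foot F = S − 2·n = (20, −17, 11); the reflection is 2F − S = (28, −19, −5).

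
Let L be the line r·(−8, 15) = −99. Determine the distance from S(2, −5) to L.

The normal to the line is n = (−8, 15) with |n| = 17.
|n·S − (-99)| = |-91 − (-99)| = 8, so the distance is 8/17.

8/17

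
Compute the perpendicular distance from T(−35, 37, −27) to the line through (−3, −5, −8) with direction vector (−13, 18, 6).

√1033

Direction vector d = (−13, 18, 6).
AP = (−32, 42, −19); AP·d = 1058, |AP|² = 3149, |d|² = 529.
distance² = |AP|² − (AP·d)²/|d|² = 3149 − 1119364/529 = 1033, so the distance is √1033.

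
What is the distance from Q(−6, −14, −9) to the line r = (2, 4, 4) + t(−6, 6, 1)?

22

Direction vector d = (−6, 6, 1).
AP = (−8, −18, −13), and AP × d = (60, 86, −156).
|AP × d|² = 35332 and |d|² = 73, so the distance is √(35332/73) = √484 = 22.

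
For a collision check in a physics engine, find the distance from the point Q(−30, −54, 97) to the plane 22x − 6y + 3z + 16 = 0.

n = (22, −6, 3); n·P − (-16) = -29; |n| = 23; distance = 29/23.

29/23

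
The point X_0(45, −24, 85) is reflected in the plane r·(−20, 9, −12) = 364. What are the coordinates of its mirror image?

(-115, 48, -11)

With n = (−20, 9, −12), the signed offset is (n·X_0 − 364)/|n|² = -2500/625 = -4.
X_0' = X_0 − 2t·n = (45, −24, 85) − (-8)·(−20, 9, −12) = (−115, 48, −11).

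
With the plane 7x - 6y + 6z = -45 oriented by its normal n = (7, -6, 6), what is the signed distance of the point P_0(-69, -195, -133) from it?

n·P_0 − (-45) = -66.
|n| = 11, so the signed distance is -66/11 = -6.

-6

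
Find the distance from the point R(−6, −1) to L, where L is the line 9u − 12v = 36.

The normal to the line is n = (9, −12) with |n| = 15.
|n·R − 36| = |-42 − 36| = 78, so the distance is 78/15 = 26/5.

26/5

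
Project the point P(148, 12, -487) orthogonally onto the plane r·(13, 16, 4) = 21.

The perpendicular from P has direction n = (13, 16, 4): r = (148, 12, -487) + λ(13, 16, 4).
Substitute into the plane: n·(P + λn) = 21 gives 168 + 441λ = 21, so λ = -1/3.
Foot = (148, 12, -487) + (-1/3)·(13, 16, 4) = (431/3, 20/3, -1465/3).

(431/3, 20/3, -1465/3)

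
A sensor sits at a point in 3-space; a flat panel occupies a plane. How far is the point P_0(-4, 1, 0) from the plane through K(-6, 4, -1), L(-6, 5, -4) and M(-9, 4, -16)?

18/√35

KL = (0, 1, -3) and KM = (-3, 0, -15), so a normal is n = KL × KM = (-15, 9, 3).
Then n·(-4, 1, 0) - 123 = -54.
|n| = √(225 + 81 + 9) = 3√35, so the distance is |-54|/(3√35) = 18√35/35.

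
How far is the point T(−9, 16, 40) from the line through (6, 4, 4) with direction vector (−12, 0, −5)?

3√185

Direction vector d = (−12, 0, −5).
AP = (−15, 12, 36), and AP × d = (−60, −507, 144).
|AP × d|² = 281385 and |d|² = 169, so the distance is √(281385/169) = √1665 = 3√185.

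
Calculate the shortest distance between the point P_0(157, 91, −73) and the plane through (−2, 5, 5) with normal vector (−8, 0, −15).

The plane has equation n·(r − (−2, 5, 5)) = 0, i.e. n·r = -59.
d = |(-8)·157 + (-15)·(-73) − (-59)| / √(64 + 0 + 225) = |-102| / 17 = 6.

6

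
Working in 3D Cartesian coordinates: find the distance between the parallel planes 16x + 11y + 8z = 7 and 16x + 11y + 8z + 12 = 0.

With common normal n = (16, 11, 8) (|n| = 21), the distance is |7 − (-12)|/|n| = 19/21.

19/21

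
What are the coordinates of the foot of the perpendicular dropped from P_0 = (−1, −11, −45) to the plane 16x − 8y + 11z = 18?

(15, -19, -34)

The perpendicular from P_0 has direction n = (16, −8, 11): r = (−1, −11, −45) + μ(16, −8, 11).
Substitute into the plane: n·(P_0 + μn) = 18 gives -423 + 441μ = 18, so μ = 1.
Foot = (−1, −11, −45) + 1·(16, −8, 11) = (15, −19, −34).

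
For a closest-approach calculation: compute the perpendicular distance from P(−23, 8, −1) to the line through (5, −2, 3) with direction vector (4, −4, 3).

Direction vector d = (4, −4, 3).
AP = (−28, 10, −4), and AP × d = (14, 68, 72).
|AP × d|² = 10004 and |d|² = 41, so the distance is √(10004/41) = √244 = 2√61.

2√61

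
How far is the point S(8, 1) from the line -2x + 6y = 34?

d = |(-2)·8 + 6·1 − 34| / √(4 + 36) = |-44|/(2√10) = 11√10/5.

22/√10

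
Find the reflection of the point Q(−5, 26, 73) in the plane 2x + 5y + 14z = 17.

(-25, -24, -67)

n = (2, 5, 14), |n|² = 225, n·Q − 17 = 1125, so t = 1125/225 = 5.
Foot F = Q − 5·n = (−15, 1, 3); the reflection is 2F − Q = (−25, −24, −67).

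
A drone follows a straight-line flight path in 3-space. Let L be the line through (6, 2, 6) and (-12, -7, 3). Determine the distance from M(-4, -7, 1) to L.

A direction vector is d = (-18, -9, -3).
AP = (-10, -9, -5), and AP × d = (-18, 60, -72).
|AP × d|² = 9108 and |d|² = 414, so the distance is √(9108/414) = √22.

√22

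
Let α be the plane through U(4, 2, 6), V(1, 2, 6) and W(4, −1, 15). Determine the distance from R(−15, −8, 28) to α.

4√10/5

UV = (−3, 0, 0) and UW = (0, −3, 9), so a normal is n = UV × UW = (0, 27, 9).
Then n·(−15, −8, 28) − 108 = −72.
|n| = √(0 + 729 + 81) = 9√10, so the distance is |-72|/(9√10) = 8/√10.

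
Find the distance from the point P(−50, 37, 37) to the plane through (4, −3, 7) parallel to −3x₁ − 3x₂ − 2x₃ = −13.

9√22/11

Parallel planes share the normal n = (−3, −3, −2); since (4, −3, 7) lies on the plane, its equation is −3x₁ − 3x₂ − 2x₃ = -17.
Then n·(−50, 37, 37) − (−17) = −18.
|n| = √(9 + 9 + 4) = √22, so the distance is |-18|/√22 = 18/√22.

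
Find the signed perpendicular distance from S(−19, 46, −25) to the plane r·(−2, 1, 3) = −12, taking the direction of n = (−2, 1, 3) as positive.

3√14/2

n·S − (-12) = 21.
|n| = √14, so the signed distance is 3√14/2.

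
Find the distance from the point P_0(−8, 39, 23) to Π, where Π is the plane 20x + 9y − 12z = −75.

2/5

Normal vector n = (20, 9, −12), and n·(−8, 39, 23) − (−75) = −10.
|n| = √(400 + 81 + 144) = 25, so the distance is |-10|/25 = 2/5.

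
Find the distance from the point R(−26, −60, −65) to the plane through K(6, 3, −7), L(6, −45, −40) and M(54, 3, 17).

1

KL = (0, −48, −33) and KM = (48, 0, 24), so a normal is n = KL × KM = (−1152, −1584, 2304).
Then n·(−26, −60, −65) − (−27792) = 3024.
|n| = √(1327104 + 2509056 + 5308416) = 3024, so the distance is |3024|/3024 = 1.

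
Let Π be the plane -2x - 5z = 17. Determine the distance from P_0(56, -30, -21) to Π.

Normal vector n = (-2, 0, -5), and n·(56, -30, -21) - 17 = -24.
|n| = √(4 + 0 + 25) = √29, so the distance is |-24|/√29 = 24√29/29.

24/√29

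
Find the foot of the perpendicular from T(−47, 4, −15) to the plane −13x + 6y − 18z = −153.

(-21, -8, 21)

The perpendicular from T has direction n = (−13, 6, −18): r = (−47, 4, −15) + λ(−13, 6, −18).
Substitute into the plane: n·(T + λn) = -153 gives 905 + 529λ = -153, so λ = -2.
Foot = (−47, 4, −15) + (-2)·(−13, 6, −18) = (−21, −8, 21).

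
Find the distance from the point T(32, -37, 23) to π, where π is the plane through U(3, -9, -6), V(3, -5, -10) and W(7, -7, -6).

9

UV = (0, 4, -4) and UW = (4, 2, 0), so a normal is n = UV × UW = (8, -16, -16).
n = (8, -16, -16); n·P − 264 = 216; |n| = 24; distance = 216/24 = 9.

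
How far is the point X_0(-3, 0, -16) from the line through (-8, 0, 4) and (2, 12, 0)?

A direction vector is d = (10, 12, -4).
AP = (5, 0, -20); AP·d = 130, |AP|² = 425, |d|² = 260.
distance² = |AP|² − (AP·d)²/|d|² = 425 − 16900/260 = 360, so the distance is 6√10.

6√10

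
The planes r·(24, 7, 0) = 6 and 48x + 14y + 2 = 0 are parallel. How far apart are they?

7/25

Divide the second equation by 2 to match normals: 24x + 7y = -1.
With common normal n = (24, 7, 0) (|n| = 25), the distance is |6 − (-1)|/|n| = 7/25.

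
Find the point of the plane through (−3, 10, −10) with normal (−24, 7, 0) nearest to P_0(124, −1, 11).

(4, 34, 11)

The perpendicular from P_0 has direction n = (−24, 7, 0): r = (124, −1, 11) + λ(−24, 7, 0).
Substitute into the plane: n·(P_0 + λn) = 142 gives -2983 + 625λ = 142, so λ = 5.
Foot = (124, −1, 11) + 5·(−24, 7, 0) = (4, 34, 11).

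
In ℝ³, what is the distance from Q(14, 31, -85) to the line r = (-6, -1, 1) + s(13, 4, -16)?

Direction vector d = (13, 4, -16).
AP = (20, 32, -86), and AP × d = (-168, -798, -336).
|AP × d|² = 777924 and |d|² = 441, so the distance is √(777924/441) = √1764 = 42.

42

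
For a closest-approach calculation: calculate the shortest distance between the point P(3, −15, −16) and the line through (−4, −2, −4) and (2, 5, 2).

A direction vector is d = (6, 7, 6).
AP = (7, −13, −12), and AP × d = (6, −114, 127).
|AP × d|² = 29161 and |d|² = 121, so the distance is √(29161/121) = √241.

√241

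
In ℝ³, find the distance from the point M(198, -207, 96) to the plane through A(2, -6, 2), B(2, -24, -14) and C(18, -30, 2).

6

AB = (0, -18, -16) and AC = (16, -24, 0), so a normal is n = AB × AC = (-384, -256, 288).
d = |(-384)·198 + (-256)·(-207) + 288·96 − 1344| / √(147456 + 65536 + 82944) = |3264| / 544 = 6.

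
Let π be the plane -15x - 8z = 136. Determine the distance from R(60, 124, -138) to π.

4

Normal vector n = (-15, 0, -8), and n·(60, 124, -138) - 136 = 68.
|n| = √(225 + 0 + 64) = 17, so the distance is |68|/17 = 4.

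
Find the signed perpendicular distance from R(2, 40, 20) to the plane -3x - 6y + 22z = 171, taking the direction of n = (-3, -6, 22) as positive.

n·R − 171 = 23.
|n| = 23, so the signed distance is 23/23 = 1.

1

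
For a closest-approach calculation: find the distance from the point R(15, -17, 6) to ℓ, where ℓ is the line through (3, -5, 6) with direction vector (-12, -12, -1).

Direction vector d = (-12, -12, -1).
AP = (12, -12, 0); AP·d = 0, |AP|² = 288, |d|² = 289.
distance² = |AP|² − (AP·d)²/|d|² = 288 − 0/289 = 288, so the distance is 12√2.

12√2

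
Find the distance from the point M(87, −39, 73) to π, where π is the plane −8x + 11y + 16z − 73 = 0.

Normal vector n = (−8, 11, 16), and n·(87, −39, 73) − 73 = −30.
|n| = √(64 + 121 + 256) = 21, so the distance is |-30|/21 = 10/7.

10/7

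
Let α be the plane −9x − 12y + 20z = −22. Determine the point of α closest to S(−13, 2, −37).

(-22, -10, -17)

The perpendicular from S has direction n = (−9, −12, 20): r = (−13, 2, −37) + μ(−9, −12, 20).
Substitute into the plane: n·(S + μn) = -22 gives -647 + 625μ = -22, so μ = 1.
Foot = (−13, 2, −37) + 1·(−9, −12, 20) = (−22, −10, −17).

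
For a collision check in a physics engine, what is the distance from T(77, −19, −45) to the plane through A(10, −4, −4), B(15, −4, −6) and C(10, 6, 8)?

19√65/65

AB = (5, 0, −2) and AC = (0, 10, 12), so a normal is n = AB × AC = (20, −60, 50).
Then n·(77, −19, −45) − 240 = 190.
|n| = √(400 + 3600 + 2500) = 10√65, so the distance is |190|/(10√65) = 19/√65.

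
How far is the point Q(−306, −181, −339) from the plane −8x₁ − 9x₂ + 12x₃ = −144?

Normal vector n = (−8, −9, 12), and n·(−306, −181, −339) − (−144) = 153.
|n| = √(64 + 81 + 144) = 17, so the distance is |153|/17 = 9.

9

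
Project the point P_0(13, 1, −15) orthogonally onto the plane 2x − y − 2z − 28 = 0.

The perpendicular from P_0 has direction n = (2, −1, −2): r = (13, 1, −15) + μ(2, −1, −2).
Substitute into the plane: n·(P_0 + μn) = 28 gives 55 + 9μ = 28, so μ = -3.
Foot = (13, 1, −15) + (-3)·(2, −1, −2) = (7, 4, −9).

(7, 4, -9)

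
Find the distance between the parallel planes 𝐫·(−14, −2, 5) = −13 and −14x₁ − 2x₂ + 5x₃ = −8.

Both planes have normal n = (−14, −2, 5), |n| = 15. Any point on the first plane is at distance |(-8) − (-13)|/|n| = 5/15 = 1/3 from the second.

1/3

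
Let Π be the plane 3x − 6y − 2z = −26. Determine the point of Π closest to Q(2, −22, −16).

The perpendicular from Q has direction n = (3, −6, −2): r = (2, −22, −16) + μ(3, −6, −2).
Substitute into the plane: n·(Q + μn) = -26 gives 170 + 49μ = -26, so μ = -4.
Foot = (2, −22, −16) + (-4)·(3, −6, −2) = (−10, 2, −8).

(-10, 2, -8)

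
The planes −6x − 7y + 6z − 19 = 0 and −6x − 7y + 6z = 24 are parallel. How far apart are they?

Both planes have normal n = (−6, −7, 6), |n| = 11. Any point on the first plane is at distance |24 − 19|/|n| = 5/11 from the second.

5/11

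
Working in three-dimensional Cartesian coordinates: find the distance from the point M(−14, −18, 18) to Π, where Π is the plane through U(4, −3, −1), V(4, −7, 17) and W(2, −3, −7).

UV = (0, −4, 18) and UW = (−2, 0, −6), so a normal is n = UV × UW = (24, −36, −8).
Then n·(−14, −18, 18) − 212 = −44.
|n| = √(576 + 1296 + 64) = 44, so the distance is |-44|/44 = 1.

1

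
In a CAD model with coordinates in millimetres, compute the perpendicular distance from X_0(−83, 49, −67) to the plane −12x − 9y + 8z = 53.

n = (−12, −9, 8); n·P − 53 = -34; |n| = 17; distance = 34/17 = 2.

2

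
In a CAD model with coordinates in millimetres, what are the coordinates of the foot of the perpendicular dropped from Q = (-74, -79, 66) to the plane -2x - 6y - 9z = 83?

(-824/11, -899/11, 681/11)

n = (-2, -6, -9), |n|² = 121, and n·Q − 83 = -55.
t = -55/121 = -5/11, so the foot is Q − t·n = (-74, -79, 66) − (-5/11)·(-2, -6, -9) = (-824/11, -899/11, 681/11).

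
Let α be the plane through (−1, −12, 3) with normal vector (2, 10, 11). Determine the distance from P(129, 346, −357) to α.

8

The plane has equation n·(r − (−1, −12, 3)) = 0, i.e. n·r = -89.
n = (2, 10, 11); n·P − (-89) = -120; |n| = 15; distance = 120/15 = 8.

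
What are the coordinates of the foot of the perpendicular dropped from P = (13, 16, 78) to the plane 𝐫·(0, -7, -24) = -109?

(13, -5, 6)

The perpendicular from P has direction n = (0, -7, -24): r = (13, 16, 78) + λ(0, -7, -24).
Substitute into the plane: n·(P + λn) = -109 gives -1984 + 625λ = -109, so λ = 3.
Foot = (13, 16, 78) + 3·(0, -7, -24) = (13, -5, 6).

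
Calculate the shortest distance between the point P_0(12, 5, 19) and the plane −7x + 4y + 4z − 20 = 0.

n = (−7, 4, 4); n·P − 20 = -8; |n| = 9; distance = 8/9.

8/9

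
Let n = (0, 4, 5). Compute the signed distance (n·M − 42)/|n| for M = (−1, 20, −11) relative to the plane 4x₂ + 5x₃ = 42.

n·M − 42 = -17.
|n| = √41, so the signed distance is -17/√41.

-17/√41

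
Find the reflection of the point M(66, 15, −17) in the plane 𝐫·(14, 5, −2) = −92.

(-74, -35, 3)

With n = (14, 5, −2), the signed offset is (n·M − (-92))/|n|² = 1125/225 = 5.
M' = M − 2t·n = (66, 15, −17) − 10·(14, 5, −2) = (−74, −35, 3).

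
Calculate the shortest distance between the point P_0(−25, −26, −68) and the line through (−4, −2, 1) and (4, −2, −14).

3√353

A direction vector is d = (8, 0, −15).
AP = (−21, −24, −69), and AP × d = (360, −867, 192).
|AP × d|² = 918153 and |d|² = 289, so the distance is √(918153/289) = √3177 = 3√353.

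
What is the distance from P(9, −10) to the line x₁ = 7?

d = |1·9 + 0·(-10) − 7| / √(1 + 0) = |2|/1 = 2.

2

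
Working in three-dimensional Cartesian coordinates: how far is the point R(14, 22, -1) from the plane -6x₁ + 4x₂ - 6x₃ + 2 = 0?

6/√22

n = (-6, 4, -6); n·P − (-2) = 12; |n| = 2√22; distance = 12/(2√22) = 6/√22.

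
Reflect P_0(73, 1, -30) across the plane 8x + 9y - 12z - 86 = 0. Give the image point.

(25, -53, 42)

n = (8, 9, -12), |n|² = 289, n·P_0 − 86 = 867, so t = 867/289 = 3.
Foot F = P_0 − 3·n = (49, -26, 6); the reflection is 2F − P_0 = (25, -53, 42).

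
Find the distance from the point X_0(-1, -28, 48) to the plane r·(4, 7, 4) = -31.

23/9

Normal vector n = (4, 7, 4), and n·(-1, -28, 48) - (-31) = 23.
|n| = √(16 + 49 + 16) = 9, so the distance is |23|/9 = 23/9.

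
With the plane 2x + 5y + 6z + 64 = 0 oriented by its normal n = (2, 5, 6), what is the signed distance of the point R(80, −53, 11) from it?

5√65/13

n·R − (-64) = 25.
|n| = √65, so the signed distance is 5√65/13.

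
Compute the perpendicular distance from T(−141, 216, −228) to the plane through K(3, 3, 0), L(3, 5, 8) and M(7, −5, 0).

8

KL = (0, 2, 8) and KM = (4, −8, 0), so a normal is n = KL × KM = (64, 32, −8).
n = (64, 32, −8); n·P − 288 = -576; |n| = 72; distance = 576/72 = 8.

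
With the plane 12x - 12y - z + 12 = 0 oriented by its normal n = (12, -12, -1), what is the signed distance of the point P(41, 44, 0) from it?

-24/17

n·P − (-12) = -24.
|n| = 17, so the signed distance is -24/17.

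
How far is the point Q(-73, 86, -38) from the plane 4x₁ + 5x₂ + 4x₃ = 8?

22√57/57

Normal vector n = (4, 5, 4), and n·(-73, 86, -38) - 8 = -22.
|n| = √(16 + 25 + 16) = √57, so the distance is |-22|/√57 = 22/√57.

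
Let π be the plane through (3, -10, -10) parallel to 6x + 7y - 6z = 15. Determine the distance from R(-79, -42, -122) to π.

4

Parallel planes share the normal n = (6, 7, -6); since (3, -10, -10) lies on the plane, its equation is 6x + 7y - 6z = 8.
Then n·(-79, -42, -122) - 8 = -44.
|n| = √(36 + 49 + 36) = 11, so the distance is |-44|/11 = 4.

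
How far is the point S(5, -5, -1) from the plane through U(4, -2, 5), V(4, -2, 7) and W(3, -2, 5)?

3

UV = (0, 0, 2) and UW = (-1, 0, 0), so a normal is n = UV × UW = (0, -2, 0).
d = |(-2)·(-5) − 4| / √(0 + 4 + 0) = |6| / 2 = 3.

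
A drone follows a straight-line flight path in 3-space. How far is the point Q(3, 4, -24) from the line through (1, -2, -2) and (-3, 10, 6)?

A direction vector is d = (-4, 12, 8).
AP = (2, 6, -22), and AP × d = (312, 72, 48).
|AP × d|² = 104832 and |d|² = 224, so the distance is √(104832/224) = √468 = 6√13.

6√13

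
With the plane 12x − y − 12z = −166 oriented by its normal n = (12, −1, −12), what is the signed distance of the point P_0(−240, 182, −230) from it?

n·P_0 − (-166) = -136.
|n| = 17, so the signed distance is -136/17 = -8.

-8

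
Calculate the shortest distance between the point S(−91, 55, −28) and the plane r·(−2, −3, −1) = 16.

29√14/14

Normal vector n = (−2, −3, −1), and n·(−91, 55, −28) − 16 = 29.
|n| = √(4 + 9 + 1) = √14, so the distance is |29|/√14 = 29√14/14.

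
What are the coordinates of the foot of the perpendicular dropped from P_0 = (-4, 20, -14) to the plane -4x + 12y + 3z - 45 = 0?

n = (-4, 12, 3), |n|² = 169, and n·P_0 − 45 = 169.
t = 169/169 = 1, so the foot is P_0 − t·n = (-4, 20, -14) − 1·(-4, 12, 3) = (0, 8, -17).

(0, 8, -17)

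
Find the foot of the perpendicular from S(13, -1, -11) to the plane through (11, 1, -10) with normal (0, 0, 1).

n = (0, 0, 1), |n|² = 1, and n·S − (-10) = -1.
t = -1/1 = -1, so the foot is S − t·n = (13, -1, -11) − (-1)·(0, 0, 1) = (13, -1, -10).

(13, -1, -10)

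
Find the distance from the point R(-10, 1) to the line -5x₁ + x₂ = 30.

The normal to the line is n = (-5, 1) with |n| = √26.
|n·R − 30| = |51 − 30| = 21, so the distance is 21/√26 = 21√26/26.

21√26/26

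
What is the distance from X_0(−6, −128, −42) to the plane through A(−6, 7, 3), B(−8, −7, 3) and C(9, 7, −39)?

3

AB = (−2, −14, 0) and AC = (15, 0, −42), so a normal is n = AB × AC = (588, −84, 210).
d = |588·(-6) + (-84)·(-128) + 210·(-42) − (-3486)| / √(345744 + 7056 + 44100) = |1890| / 630 = 3.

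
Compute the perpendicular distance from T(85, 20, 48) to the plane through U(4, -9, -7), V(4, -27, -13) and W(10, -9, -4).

29/7

UV = (0, -18, -6) and UW = (6, 0, 3), so a normal is n = UV × UW = (-54, -36, 108).
n = (-54, -36, 108); n·P − (-648) = 522; |n| = 126; distance = 522/126 = 29/7.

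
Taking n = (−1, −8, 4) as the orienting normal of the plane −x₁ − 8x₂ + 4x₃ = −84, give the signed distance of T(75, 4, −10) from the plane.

-7

n·T − (-84) = -63.
|n| = 9, so the signed distance is -63/9 = -7.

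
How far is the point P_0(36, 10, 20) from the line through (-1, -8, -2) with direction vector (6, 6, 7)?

√241

Direction vector d = (6, 6, 7).
AP = (37, 18, 22), and AP × d = (-6, -127, 114).
|AP × d|² = 29161 and |d|² = 121, so the distance is √(29161/121) = √241.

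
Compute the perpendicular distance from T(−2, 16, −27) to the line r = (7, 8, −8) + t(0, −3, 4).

Direction vector d = (0, −3, 4).
AP = (−9, 8, −19); AP·d = -100, |AP|² = 506, |d|² = 25.
distance² = |AP|² − (AP·d)²/|d|² = 506 − 10000/25 = 106, so the distance is √106.

√106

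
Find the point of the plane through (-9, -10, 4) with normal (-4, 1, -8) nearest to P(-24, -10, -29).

(-8, -14, 3)

n = (-4, 1, -8), |n|² = 81, and n·P − (-6) = 324.
t = 324/81 = 4, so the foot is P − t·n = (-24, -10, -29) − 4·(-4, 1, -8) = (-8, -14, 3).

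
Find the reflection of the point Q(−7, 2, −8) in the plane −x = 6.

(-5, 2, -8)

n = (−1, 0, 0), |n|² = 1, n·Q − 6 = 1, so t = 1/1 = 1.
Foot F = Q − 1·n = (−6, 2, −8); the reflection is 2F − Q = (−5, 2, −8).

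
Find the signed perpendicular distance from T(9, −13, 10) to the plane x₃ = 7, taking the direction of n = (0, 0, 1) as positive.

3

n·T − 7 = 3.
|n| = 1, so the signed distance is 3/1 = 3.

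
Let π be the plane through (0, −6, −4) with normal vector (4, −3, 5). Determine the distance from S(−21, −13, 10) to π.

7/(5√2)

The plane has equation n·(r − (0, −6, −4)) = 0, i.e. n·r = -2.
n = (4, −3, 5); n·P − (-2) = 7; |n| = 5√2; distance = 7/(5√2) = 7√2/10.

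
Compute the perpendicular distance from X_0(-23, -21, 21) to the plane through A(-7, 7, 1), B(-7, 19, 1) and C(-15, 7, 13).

8/√13

AB = (0, 12, 0) and AC = (-8, 0, 12), so a normal is n = AB × AC = (144, 0, 96).
Then n·(-23, -21, 21) - (-912) = -384.
|n| = √(20736 + 0 + 9216) = 48√13, so the distance is |-384|/(48√13) = 8/√13.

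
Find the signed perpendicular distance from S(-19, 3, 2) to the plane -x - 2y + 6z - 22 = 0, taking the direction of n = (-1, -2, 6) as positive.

3√41/41

n·S − 22 = 3.
|n| = √41, so the signed distance is 3√41/41.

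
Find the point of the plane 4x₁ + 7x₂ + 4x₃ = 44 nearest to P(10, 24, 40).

The perpendicular from P has direction n = (4, 7, 4): r = (10, 24, 40) + t(4, 7, 4).
Substitute into the plane: n·(P + tn) = 44 gives 368 + 81t = 44, so t = -4.
Foot = (10, 24, 40) + (-4)·(4, 7, 4) = (−6, −4, 24).

(-6, -4, 24)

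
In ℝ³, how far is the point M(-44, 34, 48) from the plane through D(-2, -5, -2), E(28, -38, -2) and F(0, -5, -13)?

28/15

DE = (30, -33, 0) and DF = (2, 0, -11), so a normal is n = DE × DF = (363, 330, 66).
Then n·(-44, 34, 48) - (-2508) = 924.
|n| = √(131769 + 108900 + 4356) = 495, so the distance is |924|/495 = 28/15.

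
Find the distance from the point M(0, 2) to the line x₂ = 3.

The normal to the line is n = (0, 1) with |n| = 1.
|n·M − 3| = |2 − 3| = 1, so the distance is 1/1 = 1.

1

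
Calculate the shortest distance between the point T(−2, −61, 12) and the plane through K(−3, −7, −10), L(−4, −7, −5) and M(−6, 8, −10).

KL = (−1, 0, 5) and KM = (−3, 15, 0), so a normal is n = KL × KM = (−75, −15, −15).
Then n·(−2, −61, 12) − 480 = 405.
|n| = √(5625 + 225 + 225) = 45√3, so the distance is |405|/(45√3) = 3√3.

3√3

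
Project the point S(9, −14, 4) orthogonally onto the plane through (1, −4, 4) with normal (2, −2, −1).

The perpendicular from S has direction n = (2, −2, −1): r = (9, −14, 4) + μ(2, −2, −1).
Substitute into the plane: n·(S + μn) = 6 gives 42 + 9μ = 6, so μ = -4.
Foot = (9, −14, 4) + (-4)·(2, −2, −1) = (1, −6, 8).

(1, -6, 8)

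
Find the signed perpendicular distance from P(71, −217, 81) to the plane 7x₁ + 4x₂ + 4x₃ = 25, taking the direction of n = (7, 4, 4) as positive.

-8

n·P − 25 = -72.
|n| = 9, so the signed distance is -72/9 = -8.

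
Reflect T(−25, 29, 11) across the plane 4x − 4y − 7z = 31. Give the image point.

n = (4, −4, −7), |n|² = 81, n·T − 31 = -324, so t = -324/81 = -4.
Foot F = T − (-4)·n = (−9, 13, −17); the reflection is 2F − T = (7, −3, −45).

(7, -3, -45)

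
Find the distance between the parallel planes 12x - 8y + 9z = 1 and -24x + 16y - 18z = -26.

Divide the second equation by -2 to match normals: 12x - 8y + 9z = 13.
Both planes have normal n = (12, -8, 9), |n| = 17. Any point on the first plane is at distance |13 − 1|/|n| = 12/17 from the second.

12/17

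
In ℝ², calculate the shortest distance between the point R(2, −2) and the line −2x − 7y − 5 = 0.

d = |(-2)·2 + (-7)·(-2) − 5| / √(4 + 49) = |5|/√53 = 5√53/53.

5/√53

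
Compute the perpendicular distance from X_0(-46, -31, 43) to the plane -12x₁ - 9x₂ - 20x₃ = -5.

Normal vector n = (-12, -9, -20), and n·(-46, -31, 43) - (-5) = -24.
|n| = √(144 + 81 + 400) = 25, so the distance is |-24|/25 = 24/25.

24/25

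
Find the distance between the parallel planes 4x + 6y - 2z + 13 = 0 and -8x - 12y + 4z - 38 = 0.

3/√14

Divide the second equation by -2 to match normals: 4x + 6y - 2z = -19.
Both planes have normal n = (4, 6, -2), |n| = 2√14. Any point on the first plane is at distance |(-19) − (-13)|/|n| = 6/(2√14) = 3/√14 from the second.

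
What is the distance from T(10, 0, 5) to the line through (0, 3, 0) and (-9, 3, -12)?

A direction vector is d = (-9, 0, -12).
AP = (10, -3, 5); AP·d = -150, |AP|² = 134, |d|² = 225.
distance² = |AP|² − (AP·d)²/|d|² = 134 − 22500/225 = 34, so the distance is √34.

√34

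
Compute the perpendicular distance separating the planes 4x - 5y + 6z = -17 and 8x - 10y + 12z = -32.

Divide the second equation by 2 to match normals: 4x - 5y + 6z = -16.
With common normal n = (4, -5, 6) (|n| = √77), the distance is |(-17) − (-16)|/|n| = 1/√77.

√77/77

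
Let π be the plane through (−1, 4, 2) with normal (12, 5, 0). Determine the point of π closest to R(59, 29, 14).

(-1, 4, 14)

The perpendicular from R has direction n = (12, 5, 0): r = (59, 29, 14) + μ(12, 5, 0).
Substitute into the plane: n·(R + μn) = 8 gives 853 + 169μ = 8, so μ = -5.
Foot = (59, 29, 14) + (-5)·(12, 5, 0) = (−1, 4, 14).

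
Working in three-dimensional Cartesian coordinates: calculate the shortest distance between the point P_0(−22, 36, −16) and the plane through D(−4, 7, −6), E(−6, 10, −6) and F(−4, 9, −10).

6/√14

DE = (−2, 3, 0) and DF = (0, 2, −4), so a normal is n = DE × DF = (−12, −8, −4).
Then n·(−22, 36, −16) − 16 = 24.
|n| = √(144 + 64 + 16) = 4√14, so the distance is |24|/(4√14) = 6/√14.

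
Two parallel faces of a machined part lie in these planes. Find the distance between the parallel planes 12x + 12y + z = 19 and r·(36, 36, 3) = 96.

13/17

Divide the second equation by 3 to match normals: 12x + 12y + z = 32.
With common normal n = (12, 12, 1) (|n| = 17), the distance is |19 − 32|/|n| = 13/17.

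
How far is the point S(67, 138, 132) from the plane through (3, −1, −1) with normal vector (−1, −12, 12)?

8

The plane has equation n·(r − (3, −1, −1)) = 0, i.e. n·r = -3.
Then n·(67, 138, 132) − (−3) = −136.
|n| = √(1 + 144 + 144) = 17, so the distance is |-136|/17 = 8.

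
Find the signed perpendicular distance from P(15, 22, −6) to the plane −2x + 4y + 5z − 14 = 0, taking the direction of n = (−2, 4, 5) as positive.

n·P − 14 = 14.
|n| = 3√5, so the signed distance is 14/(3√5).

14/(3√5)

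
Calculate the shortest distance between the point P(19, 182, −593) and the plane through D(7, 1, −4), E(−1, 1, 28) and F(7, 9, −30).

9

DE = (−8, 0, 32) and DF = (0, 8, −26), so a normal is n = DE × DF = (−256, −208, −64).
d = |(-256)·19 + (-208)·182 + (-64)·(-593) − (-1744)| / √(65536 + 43264 + 4096) = |-3024| / 336 = 9.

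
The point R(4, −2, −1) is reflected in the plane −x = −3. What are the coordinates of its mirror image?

(2, -2, -1)

With n = (−1, 0, 0), the signed offset is (n·R − (-3))/|n|² = -1/1 = -1.
R' = R − 2t·n = (4, −2, −1) − (-2)·(−1, 0, 0) = (2, −2, −1).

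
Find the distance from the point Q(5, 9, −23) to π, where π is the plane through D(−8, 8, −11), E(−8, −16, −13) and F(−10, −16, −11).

11/17

DE = (0, −24, −2) and DF = (−2, −24, 0), so a normal is n = DE × DF = (−48, 4, −48).
Then n·(5, 9, −23) − 944 = −44.
|n| = √(2304 + 16 + 2304) = 68, so the distance is |-44|/68 = 11/17.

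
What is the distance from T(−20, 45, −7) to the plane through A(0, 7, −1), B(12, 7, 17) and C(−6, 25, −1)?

AB = (12, 0, 18) and AC = (−6, 18, 0), so a normal is n = AB × AC = (−324, −108, 216).
Then n·(−20, 45, −7) − (−972) = 1080.
|n| = √(104976 + 11664 + 46656) = 108√14, so the distance is |1080|/(108√14) = 10/√14.

10/√14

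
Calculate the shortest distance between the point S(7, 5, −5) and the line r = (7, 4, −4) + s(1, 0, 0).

√2

Direction vector d = (1, 0, 0).
AP = (0, 1, −1), and AP × d = (0, −1, −1).
|AP × d|² = 2 and |d|² = 1, so the distance is √2.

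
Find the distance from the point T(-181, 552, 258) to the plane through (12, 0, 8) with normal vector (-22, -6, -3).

8

The plane has equation n·(r − (12, 0, 8)) = 0, i.e. n·r = -288.
d = |(-22)·(-181) + (-6)·552 + (-3)·258 − (-288)| / √(484 + 36 + 9) = |184| / 23 = 8.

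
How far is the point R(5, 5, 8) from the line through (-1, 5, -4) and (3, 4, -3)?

A direction vector is d = (4, -1, 1).
AP = (6, 0, 12), and AP × d = (12, 42, -6).
|AP × d|² = 1944 and |d|² = 18, so the distance is √(1944/18) = √108 = 6√3.

6√3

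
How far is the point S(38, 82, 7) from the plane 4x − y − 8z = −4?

2

Normal vector n = (4, −1, −8), and n·(38, 82, 7) − (−4) = 18.
|n| = √(16 + 1 + 64) = 9, so the distance is |18|/9 = 2.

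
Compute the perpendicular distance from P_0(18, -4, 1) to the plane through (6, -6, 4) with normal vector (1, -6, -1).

3√38/38

The plane has equation n·(r − (6, -6, 4)) = 0, i.e. n·r = 38.
d = |1·18 + (-6)·(-4) + (-1)·1 − 38| / √(1 + 36 + 1) = |3| / √38 = 3/√38.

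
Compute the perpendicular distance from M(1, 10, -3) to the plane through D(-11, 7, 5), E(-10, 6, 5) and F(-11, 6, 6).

DE = (1, -1, 0) and DF = (0, -1, 1), so a normal is n = DE × DF = (-1, -1, -1).
Then n·(1, 10, -3) - (-1) = -7.
|n| = √(1 + 1 + 1) = √3, so the distance is |-7|/√3 = 7√3/3.

7/√3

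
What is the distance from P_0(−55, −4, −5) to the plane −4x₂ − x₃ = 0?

n = (0, −4, −1); n·P − 0 = 21; |n| = √17; distance = 21/√17.

21√17/17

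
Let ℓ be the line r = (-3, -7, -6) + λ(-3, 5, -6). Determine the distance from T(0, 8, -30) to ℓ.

Direction vector d = (-3, 5, -6).
AP = (3, 15, -24); AP·d = 210, |AP|² = 810, |d|² = 70.
distance² = |AP|² − (AP·d)²/|d|² = 810 − 44100/70 = 180, so the distance is 6√5.

6√5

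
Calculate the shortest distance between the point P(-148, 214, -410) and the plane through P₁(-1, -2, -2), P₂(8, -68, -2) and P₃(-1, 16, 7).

P₁P₂ = (9, -66, 0) and P₁P₃ = (0, 18, 9), so a normal is n = P₁P₂ × P₁P₃ = (-594, -81, 162).
Then n·(-148, 214, -410) - 432 = 3726.
|n| = √(352836 + 6561 + 26244) = 621, so the distance is |3726|/621 = 6.

6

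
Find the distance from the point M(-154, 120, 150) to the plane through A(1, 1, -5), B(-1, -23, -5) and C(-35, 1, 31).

AB = (-2, -24, 0) and AC = (-36, 0, 36), so a normal is n = AB × AC = (-864, 72, -864).
Then n·(-154, 120, 150) - 3528 = 8568.
|n| = √(746496 + 5184 + 746496) = 1224, so the distance is |8568|/1224 = 7.

7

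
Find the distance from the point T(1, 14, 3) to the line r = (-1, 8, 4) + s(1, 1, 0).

Direction vector d = (1, 1, 0).
AP = (2, 6, -1); AP·d = 8, |AP|² = 41, |d|² = 2.
distance² = |AP|² − (AP·d)²/|d|² = 41 − 64/2 = 9, so the distance is 3.

3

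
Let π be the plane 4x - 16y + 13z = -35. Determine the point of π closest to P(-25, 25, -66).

(-13, -23, -27)

The perpendicular from P has direction n = (4, -16, 13): r = (-25, 25, -66) + t(4, -16, 13).
Substitute into the plane: n·(P + tn) = -35 gives -1358 + 441t = -35, so t = 3.
Foot = (-25, 25, -66) + 3·(4, -16, 13) = (-13, -23, -27).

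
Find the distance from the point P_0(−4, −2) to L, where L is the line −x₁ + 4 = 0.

8

The normal to the line is n = (−1, 0) with |n| = 1.
|n·P_0 − (-4)| = |4 − (-4)| = 8, so the distance is 8/1 = 8.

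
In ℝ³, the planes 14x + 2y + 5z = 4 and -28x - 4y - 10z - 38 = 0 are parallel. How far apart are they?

Divide the second equation by -2 to match normals: 14x + 2y + 5z = -19.
With common normal n = (14, 2, 5) (|n| = 15), the distance is |4 − (-19)|/|n| = 23/15.

23/15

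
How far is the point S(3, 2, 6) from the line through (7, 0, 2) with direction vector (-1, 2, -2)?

6

Direction vector d = (-1, 2, -2).
AP = (-4, 2, 4), and AP × d = (-12, -12, -6).
|AP × d|² = 324 and |d|² = 9, so the distance is √(324/9) = √36 = 6.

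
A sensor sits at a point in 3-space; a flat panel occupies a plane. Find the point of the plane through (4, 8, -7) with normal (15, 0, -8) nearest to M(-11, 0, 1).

(4, 0, -7)

The perpendicular from M has direction n = (15, 0, -8): r = (-11, 0, 1) + t(15, 0, -8).
Substitute into the plane: n·(M + tn) = 116 gives -173 + 289t = 116, so t = 1.
Foot = (-11, 0, 1) + 1·(15, 0, -8) = (4, 0, -7).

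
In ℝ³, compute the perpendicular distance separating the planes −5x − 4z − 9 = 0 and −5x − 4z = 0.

With common normal n = (−5, 0, −4) (|n| = √41), the distance is |9 − 0|/|n| = 9/√41.

9√41/41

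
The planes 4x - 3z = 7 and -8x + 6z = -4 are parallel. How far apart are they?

Divide the second equation by -2 to match normals: 4x - 3z = 2.
Both planes have normal n = (4, 0, -3), |n| = 5. Any point on the first plane is at distance |2 − 7|/|n| = 5/5 = 1 from the second.

1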